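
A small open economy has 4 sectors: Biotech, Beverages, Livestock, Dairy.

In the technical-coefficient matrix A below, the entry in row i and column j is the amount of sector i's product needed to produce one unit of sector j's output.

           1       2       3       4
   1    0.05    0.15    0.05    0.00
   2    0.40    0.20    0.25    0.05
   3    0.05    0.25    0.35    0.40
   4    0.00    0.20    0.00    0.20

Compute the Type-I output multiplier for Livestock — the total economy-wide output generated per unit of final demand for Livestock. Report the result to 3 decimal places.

m_3 = 3.076

I − A =
  [   0.95    -0.15    -0.05     0.00]
  [  -0.40     0.80    -0.25    -0.05]
  [  -0.05    -0.25     0.65    -0.40]
  [   0.00    -0.20     0.00     0.80]
Compute the cofactors C_ij = (−1)^(i+j)·(3×3 minor ij) of I−A; the adjugate is their transpose:
adj(I−A) = Cᵀ =
  [ 0.33950   0.09200   0.06150   0.03650]
  [ 0.21800   0.49200   0.20600   0.13375]
  [ 0.14350   0.27200   0.55050   0.29225]
  [ 0.05450   0.12300   0.05150   0.38675]
det(I−A) = Σ_j (I−A)_1j·C_1j = (0.95)(0.33950) + (-0.15)(0.21800) + (-0.05)(0.14350) + (0.00)(0.05450) = 0.28265
(I − A)⁻¹ = adj(I−A) / det(I−A) ≈
  [   1.2011     0.3255     0.2176     0.1291]
  [   0.7713     1.7407     0.7288     0.4732]
  [   0.5077     0.9623     1.9476     1.0340]
  [   0.1928     0.4352     0.1822     1.3683]
The output multiplier for sector j is the column-j sum of the Leontief inverse (I − A)⁻¹ = adj(I−A) / det(I−A).
Column 3 of adj(I−A): (0.06150, 0.20600, 0.55050, 0.05150); det(I−A) = 0.28265.
m_3 = (0.06150 + 0.20600 + 0.55050 + 0.05150) / 0.28265 = 0.8695 / 0.28265 ≈ 3.076.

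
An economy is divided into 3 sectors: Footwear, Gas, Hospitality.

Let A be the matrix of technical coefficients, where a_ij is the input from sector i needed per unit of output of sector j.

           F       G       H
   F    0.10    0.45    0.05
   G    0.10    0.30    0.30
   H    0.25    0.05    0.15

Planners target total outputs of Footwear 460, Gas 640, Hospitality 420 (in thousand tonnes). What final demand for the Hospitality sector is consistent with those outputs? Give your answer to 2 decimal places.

d_H = 210.00

I − A =
  [   0.90    -0.45    -0.05]
  [  -0.10     0.70    -0.30]
  [  -0.25    -0.05     0.85]
d = (I − A) x:
  d_F = (+0.90)·460 + (-0.45)·640 + (-0.05)·420 = 105.00
  d_G = (-0.10)·460 + (+0.70)·640 + (-0.30)·420 = 276.00
  d_H = (-0.25)·460 + (-0.05)·640 + (+0.85)·420 = 210.00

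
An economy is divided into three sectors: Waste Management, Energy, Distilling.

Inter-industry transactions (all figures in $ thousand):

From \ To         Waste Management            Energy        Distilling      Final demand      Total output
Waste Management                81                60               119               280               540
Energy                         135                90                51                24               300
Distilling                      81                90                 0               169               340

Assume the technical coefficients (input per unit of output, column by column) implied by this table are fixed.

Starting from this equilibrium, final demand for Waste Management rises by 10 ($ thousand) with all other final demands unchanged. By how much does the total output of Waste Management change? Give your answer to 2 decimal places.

Technical coefficients a_ij = z_ij / X_j:
  a_11 = 81/540 = 0.15, a_21 = 135/540 = 0.25, a_31 = 81/540 = 0.15
  a_12 = 60/300 = 0.20, a_22 = 90/300 = 0.30, a_32 = 90/300 = 0.30
  a_13 = 119/340 = 0.35, a_23 = 51/340 = 0.15, a_33 = 0/340 = 0.00
I − A =
  [   0.85    -0.20    -0.35]
  [  -0.25     0.70    -0.15]
  [  -0.15    -0.30     1.00]
Cofactors of I−A, C_ij = (−1)^(i+j)·(minor ij) (rows/columns in the sector order above):
  C_11 = (0.70)(1.00) − (-0.15)(-0.30) = 0.6550
  C_12 = −[(-0.25)(1.00) − (-0.15)(-0.15)] = 0.2725
  C_13 = (-0.25)(-0.30) − (0.70)(-0.15) = 0.1800
  C_21 = −[(-0.20)(1.00) − (-0.35)(-0.30)] = 0.3050
  C_22 = (0.85)(1.00) − (-0.35)(-0.15) = 0.7975
  C_23 = −[(0.85)(-0.30) − (-0.20)(-0.15)] = 0.2850
  C_31 = (-0.20)(-0.15) − (-0.35)(0.70) = 0.2750
  C_32 = −[(0.85)(-0.15) − (-0.35)(-0.25)] = 0.2150
  C_33 = (0.85)(0.70) − (-0.20)(-0.25) = 0.5450
det(I−A) = Σ_j (I−A)_1j·C_1j = (0.85)(0.6550) + (-0.20)(0.2725) + (-0.35)(0.1800) = 0.43925
adj(I−A) = Cᵀ =
  [ 0.6550   0.3050   0.2750]
  [ 0.2725   0.7975   0.2150]
  [ 0.1800   0.2850   0.5450]
(I − A)⁻¹ = adj(I−A) / det(I−A) ≈
  [   1.4912     0.6944     0.6261]
  [   0.6204     1.8156     0.4895]
  [   0.4098     0.6488     1.2408]
Δx = (I − A)⁻¹ Δd with Δd having +10 in the Waste Management component and 0 elsewhere.
So Δx_1 = L_11 · (+10), where L_11 = adj(I−A)_11 / det(I−A) = 0.6550 / 0.43925.
Δx_1 = 0.6550 × (+10) / 0.43925 = 6.55 / 0.43925 ≈ 14.91.

Δx_1 = 14.91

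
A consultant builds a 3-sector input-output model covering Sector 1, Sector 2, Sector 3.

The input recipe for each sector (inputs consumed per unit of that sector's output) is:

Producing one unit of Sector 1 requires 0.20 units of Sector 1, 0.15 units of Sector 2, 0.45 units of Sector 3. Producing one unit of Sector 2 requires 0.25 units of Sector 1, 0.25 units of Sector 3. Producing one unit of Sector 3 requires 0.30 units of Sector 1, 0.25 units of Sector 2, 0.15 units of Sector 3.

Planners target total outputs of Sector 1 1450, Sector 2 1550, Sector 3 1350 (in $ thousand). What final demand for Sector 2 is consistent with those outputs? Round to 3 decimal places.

d_2 = 995.000

I − A =
  [   0.80    -0.25    -0.30]
  [  -0.15     1.00    -0.25]
  [  -0.45    -0.25     0.85]
d = (I − A) x:
  d_1 = (+0.80)·1450 + (-0.25)·1550 + (-0.30)·1350 = 367.500
  d_2 = (-0.15)·1450 + (+1.00)·1550 + (-0.25)·1350 = 995.000
  d_3 = (-0.45)·1450 + (-0.25)·1550 + (+0.85)·1350 = 107.500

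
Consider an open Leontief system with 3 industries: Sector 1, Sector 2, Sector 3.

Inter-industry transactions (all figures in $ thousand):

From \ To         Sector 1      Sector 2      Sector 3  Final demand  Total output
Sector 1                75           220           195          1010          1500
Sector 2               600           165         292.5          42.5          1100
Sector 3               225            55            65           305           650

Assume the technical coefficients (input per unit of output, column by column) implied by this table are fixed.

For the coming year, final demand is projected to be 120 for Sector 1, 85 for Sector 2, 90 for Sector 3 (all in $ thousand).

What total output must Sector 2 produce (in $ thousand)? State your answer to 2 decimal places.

x_2 = 294.33

Technical coefficients a_ij = z_ij / X_j:
  a_11 = 75/1500 = 0.05, a_21 = 600/1500 = 0.40, a_31 = 225/1500 = 0.15
  a_12 = 220/1100 = 0.20, a_22 = 165/1100 = 0.15, a_32 = 55/1100 = 0.05
  a_13 = 195/650 = 0.30, a_23 = 292.5/650 = 0.45, a_33 = 65/650 = 0.10
I − A =
  [   0.95    -0.20    -0.30]
  [  -0.40     0.85    -0.45]
  [  -0.15    -0.05     0.90]
Cofactors of I−A, C_ij = (−1)^(i+j)·(minor ij) (rows/columns in the sector order above):
  C_11 = (0.85)(0.90) − (-0.45)(-0.05) = 0.7425
  C_12 = −[(-0.40)(0.90) − (-0.45)(-0.15)] = 0.4275
  C_13 = (-0.40)(-0.05) − (0.85)(-0.15) = 0.1475
  C_21 = −[(-0.20)(0.90) − (-0.30)(-0.05)] = 0.1950
  C_22 = (0.95)(0.90) − (-0.30)(-0.15) = 0.8100
  C_23 = −[(0.95)(-0.05) − (-0.20)(-0.15)] = 0.0775
  C_31 = (-0.20)(-0.45) − (-0.30)(0.85) = 0.3450
  C_32 = −[(0.95)(-0.45) − (-0.30)(-0.40)] = 0.5475
  C_33 = (0.95)(0.85) − (-0.20)(-0.40) = 0.7275
det(I−A) = Σ_j (I−A)_1j·C_1j = (0.95)(0.7425) + (-0.20)(0.4275) + (-0.30)(0.1475) = 0.575625
adj(I−A) = Cᵀ =
  [ 0.7425   0.1950   0.3450]
  [ 0.4275   0.8100   0.5475]
  [ 0.1475   0.0775   0.7275]
(I − A)⁻¹ = adj(I−A) / det(I−A) ≈
  [   1.2899     0.3388     0.5993]
  [   0.7427     1.4072     0.9511]
  [   0.2562     0.1346     1.2638]
x = (I − A)⁻¹ d = adj(I−A)·d / det(I−A), with det(I−A) = 0.575625:
  x_1 = (0.7425·120 + 0.1950·85 + 0.3450·90) / 0.575625 = 136.725 / 0.575625 ≈ 237.52
  x_2 = (0.4275·120 + 0.8100·85 + 0.5475·90) / 0.575625 = 169.425 / 0.575625 ≈ 294.33
  x_3 = (0.1475·120 + 0.0775·85 + 0.7275·90) / 0.575625 = 89.7625 / 0.575625 ≈ 155.94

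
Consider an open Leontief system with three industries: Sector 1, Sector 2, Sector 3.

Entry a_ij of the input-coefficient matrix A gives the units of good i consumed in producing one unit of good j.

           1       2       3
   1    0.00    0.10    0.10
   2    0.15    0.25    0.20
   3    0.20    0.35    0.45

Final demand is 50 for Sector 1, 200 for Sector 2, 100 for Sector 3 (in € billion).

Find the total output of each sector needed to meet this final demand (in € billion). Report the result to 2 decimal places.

x_1 = 143.95, x_2 = 431.05, x_3 = 508.47

I − A =
  [   1.00    -0.10    -0.10]
  [  -0.15     0.75    -0.20]
  [  -0.20    -0.35     0.55]
Cofactors of I−A, C_ij = (−1)^(i+j)·(minor ij) (rows/columns in the sector order above):
  C_11 = (0.75)(0.55) − (-0.20)(-0.35) = 0.3425
  C_12 = −[(-0.15)(0.55) − (-0.20)(-0.20)] = 0.1225
  C_13 = (-0.15)(-0.35) − (0.75)(-0.20) = 0.2025
  C_21 = −[(-0.10)(0.55) − (-0.10)(-0.35)] = 0.0900
  C_22 = (1.00)(0.55) − (-0.10)(-0.20) = 0.5300
  C_23 = −[(1.00)(-0.35) − (-0.10)(-0.20)] = 0.3700
  C_31 = (-0.10)(-0.20) − (-0.10)(0.75) = 0.0950
  C_32 = −[(1.00)(-0.20) − (-0.10)(-0.15)] = 0.2150
  C_33 = (1.00)(0.75) − (-0.10)(-0.15) = 0.7350
det(I−A) = Σ_j (I−A)_1j·C_1j = (1.00)(0.3425) + (-0.10)(0.1225) + (-0.10)(0.2025) = 0.3100
adj(I−A) = Cᵀ =
  [ 0.3425   0.0900   0.0950]
  [ 0.1225   0.5300   0.2150]
  [ 0.2025   0.3700   0.7350]
(I − A)⁻¹ = adj(I−A) / det(I−A) ≈
  [   1.1048     0.2903     0.3065]
  [   0.3952     1.7097     0.6935]
  [   0.6532     1.1935     2.3710]
x = (I − A)⁻¹ d = adj(I−A)·d / det(I−A), with det(I−A) = 0.3100:
  x_1 = (0.3425·50 + 0.0900·200 + 0.0950·100) / 0.3100 = 44.625 / 0.3100 ≈ 143.95
  x_2 = (0.1225·50 + 0.5300·200 + 0.2150·100) / 0.3100 = 133.625 / 0.3100 ≈ 431.05
  x_3 = (0.2025·50 + 0.3700·200 + 0.7350·100) / 0.3100 = 157.625 / 0.3100 ≈ 508.47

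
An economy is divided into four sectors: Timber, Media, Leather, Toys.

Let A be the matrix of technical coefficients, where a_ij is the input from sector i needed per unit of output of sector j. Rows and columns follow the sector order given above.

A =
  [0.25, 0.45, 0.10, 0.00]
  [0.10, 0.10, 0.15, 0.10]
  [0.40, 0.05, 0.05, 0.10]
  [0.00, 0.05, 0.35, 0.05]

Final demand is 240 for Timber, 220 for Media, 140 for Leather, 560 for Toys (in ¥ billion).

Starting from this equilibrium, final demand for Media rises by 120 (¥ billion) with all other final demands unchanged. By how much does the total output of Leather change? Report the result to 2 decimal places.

Δx_3 = 53.80

I − A =
  [   0.75    -0.45    -0.10     0.00]
  [  -0.10     0.90    -0.15    -0.10]
  [  -0.40    -0.05     0.95    -0.10]
  [   0.00    -0.05    -0.35     0.95]
Compute the cofactors C_ij = (−1)^(i+j)·(3×3 minor ij) of I−A; the adjugate is their transpose:
adj(I−A) = Cᵀ =
  [ 0.766375   0.395625   0.164875   0.059000]
  [ 0.157750   0.612625   0.142625   0.079500]
  [ 0.345250   0.210375   0.594750   0.084750]
  [ 0.135500   0.109750   0.226625   0.529375]
det(I−A) = Σ_j (I−A)_1j·C_1j = (0.75)(0.766375) + (-0.45)(0.157750) + (-0.10)(0.345250) + (0.00)(0.135500) = 0.46926875
(I − A)⁻¹ = adj(I−A) / det(I−A) ≈
  [   1.6331     0.8431     0.3513     0.1257]
  [   0.3362     1.3055     0.3039     0.1694]
  [   0.7357     0.4483     1.2674     0.1806]
  [   0.2887     0.2339     0.4829     1.1281]
Δx = (I − A)⁻¹ Δd with Δd having +120 in the Media component and 0 elsewhere.
So Δx_3 = L_32 · (+120), where L_32 = adj(I−A)_32 / det(I−A) = 0.210375 / 0.46926875.
Δx_3 = 0.210375 × (+120) / 0.46926875 = 25.245 / 0.46926875 ≈ 53.80.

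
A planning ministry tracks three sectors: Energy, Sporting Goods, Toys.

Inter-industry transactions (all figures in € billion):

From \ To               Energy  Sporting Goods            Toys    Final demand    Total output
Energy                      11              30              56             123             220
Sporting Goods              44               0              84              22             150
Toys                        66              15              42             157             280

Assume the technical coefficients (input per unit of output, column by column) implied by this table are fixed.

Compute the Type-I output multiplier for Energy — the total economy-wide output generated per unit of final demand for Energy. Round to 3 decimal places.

Technical coefficients a_ij = z_ij / X_j:
  a_EE = 11/220 = 0.05, a_SE = 44/220 = 0.20, a_TE = 66/220 = 0.30
  a_ES = 30/150 = 0.20, a_SS = 0/150 = 0.00, a_TS = 15/150 = 0.10
  a_ET = 56/280 = 0.20, a_ST = 84/280 = 0.30, a_TT = 42/280 = 0.15
I − A =
  [   0.95    -0.20    -0.20]
  [  -0.20     1.00    -0.30]
  [  -0.30    -0.10     0.85]
Cofactors of I−A, C_ij = (−1)^(i+j)·(minor ij) (rows/columns in the sector order above):
  C_11 = (1.00)(0.85) − (-0.30)(-0.10) = 0.8200
  C_12 = −[(-0.20)(0.85) − (-0.30)(-0.30)] = 0.2600
  C_13 = (-0.20)(-0.10) − (1.00)(-0.30) = 0.3200
  C_21 = −[(-0.20)(0.85) − (-0.20)(-0.10)] = 0.1900
  C_22 = (0.95)(0.85) − (-0.20)(-0.30) = 0.7475
  C_23 = −[(0.95)(-0.10) − (-0.20)(-0.30)] = 0.1550
  C_31 = (-0.20)(-0.30) − (-0.20)(1.00) = 0.2600
  C_32 = −[(0.95)(-0.30) − (-0.20)(-0.20)] = 0.3250
  C_33 = (0.95)(1.00) − (-0.20)(-0.20) = 0.9100
det(I−A) = Σ_j (I−A)_1j·C_1j = (0.95)(0.8200) + (-0.20)(0.2600) + (-0.20)(0.3200) = 0.6630
adj(I−A) = Cᵀ =
  [ 0.8200   0.1900   0.2600]
  [ 0.2600   0.7475   0.3250]
  [ 0.3200   0.1550   0.9100]
(I − A)⁻¹ = adj(I−A) / det(I−A) ≈
  [   1.2368     0.2866     0.3922]
  [   0.3922     1.1275     0.4902]
  [   0.4827     0.2338     1.3725]
The output multiplier for sector j is the column-j sum of the Leontief inverse (I − A)⁻¹ = adj(I−A) / det(I−A).
Column E of adj(I−A): (0.8200, 0.2600, 0.3200); det(I−A) = 0.6630.
m_E = (0.8200 + 0.2600 + 0.3200) / 0.6630 = 1.40 / 0.6630 ≈ 2.112.

m_E = 2.112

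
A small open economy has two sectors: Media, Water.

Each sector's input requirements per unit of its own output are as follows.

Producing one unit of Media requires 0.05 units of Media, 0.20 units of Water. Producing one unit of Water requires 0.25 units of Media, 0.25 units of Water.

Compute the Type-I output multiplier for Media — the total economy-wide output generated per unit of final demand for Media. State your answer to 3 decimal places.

I − A =
  [   0.95    -0.25]
  [  -0.20     0.75]
det(I−A) = (0.95)(0.75) − (-0.25)(-0.20) = 0.6625
adj(I−A) = [[0.75, 0.25], [0.20, 0.95]]
(I − A)⁻¹ = adj(I−A) / det(I−A) ≈
  [   1.1321     0.3774]
  [   0.3019     1.4340]
The output multiplier for sector j is the column-j sum of the Leontief inverse (I − A)⁻¹ = adj(I−A) / det(I−A).
Column M of adj(I−A): (0.75, 0.20); det(I−A) = 0.6625.
m_M = (0.75 + 0.20) / 0.6625 = 0.95 / 0.6625 ≈ 1.434.

m_M = 1.434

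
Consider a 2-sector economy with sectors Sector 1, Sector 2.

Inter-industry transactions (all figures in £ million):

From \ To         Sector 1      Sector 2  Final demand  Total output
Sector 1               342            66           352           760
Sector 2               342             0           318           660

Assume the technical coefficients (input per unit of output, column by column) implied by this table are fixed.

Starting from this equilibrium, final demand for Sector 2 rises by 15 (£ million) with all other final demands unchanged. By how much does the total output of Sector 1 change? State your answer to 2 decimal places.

Technical coefficients a_ij = z_ij / X_j:
  a_11 = 342/760 = 0.45, a_21 = 342/760 = 0.45
  a_12 = 66/660 = 0.10, a_22 = 0/660 = 0.00
I − A =
  [   0.55    -0.10]
  [  -0.45     1.00]
det(I−A) = (0.55)(1.00) − (-0.10)(-0.45) = 0.5050
adj(I−A) = [[1.00, 0.10], [0.45, 0.55]]
(I − A)⁻¹ = adj(I−A) / det(I−A) ≈
  [   1.9802     0.1980]
  [   0.8911     1.0891]
Δx = (I − A)⁻¹ Δd with Δd having +15 in the Sector 2 component and 0 elsewhere.
So Δx_1 = L_12 · (+15), where L_12 = adj(I−A)_12 / det(I−A) = 0.10 / 0.5050.
Δx_1 = 0.10 × (+15) / 0.5050 = 1.50 / 0.5050 ≈ 2.97.

Δx_1 = 2.97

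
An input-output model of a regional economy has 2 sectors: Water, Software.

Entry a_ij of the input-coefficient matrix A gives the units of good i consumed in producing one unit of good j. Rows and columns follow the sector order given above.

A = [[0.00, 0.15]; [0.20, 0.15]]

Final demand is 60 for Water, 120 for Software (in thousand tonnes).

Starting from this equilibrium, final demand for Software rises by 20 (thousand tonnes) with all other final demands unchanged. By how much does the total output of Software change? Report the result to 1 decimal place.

Δx_2 = 24.4

I − A =
  [   1.00    -0.15]
  [  -0.20     0.85]
det(I−A) = (1.00)(0.85) − (-0.15)(-0.20) = 0.8200
adj(I−A) = [[0.85, 0.15], [0.20, 1.00]]
(I − A)⁻¹ = adj(I−A) / det(I−A) ≈
  [   1.0366     0.1829]
  [   0.2439     1.2195]
Δx = (I − A)⁻¹ Δd with Δd having +20 in the Software component and 0 elsewhere.
So Δx_2 = L_22 · (+20), where L_22 = adj(I−A)_22 / det(I−A) = 1.00 / 0.8200.
Δx_2 = 1.00 × (+20) / 0.8200 = 20.00 / 0.8200 ≈ 24.4.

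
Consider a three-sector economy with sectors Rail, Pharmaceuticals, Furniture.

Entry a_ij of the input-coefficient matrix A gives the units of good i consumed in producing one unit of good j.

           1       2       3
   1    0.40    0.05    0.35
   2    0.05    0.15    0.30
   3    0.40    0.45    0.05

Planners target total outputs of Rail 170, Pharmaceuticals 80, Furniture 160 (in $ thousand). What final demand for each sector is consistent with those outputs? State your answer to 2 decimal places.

d_1 = 42.00, d_2 = 11.50, d_3 = 48.00

I − A =
  [   0.60    -0.05    -0.35]
  [  -0.05     0.85    -0.30]
  [  -0.40    -0.45     0.95]
d = (I − A) x:
  d_1 = (+0.60)·170 + (-0.05)·80 + (-0.35)·160 = 42.00
  d_2 = (-0.05)·170 + (+0.85)·80 + (-0.30)·160 = 11.50
  d_3 = (-0.40)·170 + (-0.45)·80 + (+0.95)·160 = 48.00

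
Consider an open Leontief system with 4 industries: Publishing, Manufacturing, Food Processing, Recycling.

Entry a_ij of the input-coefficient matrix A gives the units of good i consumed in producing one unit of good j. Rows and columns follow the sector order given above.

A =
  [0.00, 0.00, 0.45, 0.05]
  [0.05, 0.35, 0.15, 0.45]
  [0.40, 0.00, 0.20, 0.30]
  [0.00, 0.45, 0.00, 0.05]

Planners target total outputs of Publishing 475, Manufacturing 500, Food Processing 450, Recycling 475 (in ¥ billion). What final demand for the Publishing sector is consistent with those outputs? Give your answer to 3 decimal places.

d_1 = 248.750

I − A =
  [   1.00     0.00    -0.45    -0.05]
  [  -0.05     0.65    -0.15    -0.45]
  [  -0.40     0.00     0.80    -0.30]
  [   0.00    -0.45     0.00     0.95]
d = (I − A) x:
  d_1 = (+1.00)·475 + (+0.00)·500 + (-0.45)·450 + (-0.05)·475 = 248.750
  d_2 = (-0.05)·475 + (+0.65)·500 + (-0.15)·450 + (-0.45)·475 = 20.000
  d_3 = (-0.40)·475 + (+0.00)·500 + (+0.80)·450 + (-0.30)·475 = 27.500
  d_4 = (+0.00)·475 + (-0.45)·500 + (+0.00)·450 + (+0.95)·475 = 226.250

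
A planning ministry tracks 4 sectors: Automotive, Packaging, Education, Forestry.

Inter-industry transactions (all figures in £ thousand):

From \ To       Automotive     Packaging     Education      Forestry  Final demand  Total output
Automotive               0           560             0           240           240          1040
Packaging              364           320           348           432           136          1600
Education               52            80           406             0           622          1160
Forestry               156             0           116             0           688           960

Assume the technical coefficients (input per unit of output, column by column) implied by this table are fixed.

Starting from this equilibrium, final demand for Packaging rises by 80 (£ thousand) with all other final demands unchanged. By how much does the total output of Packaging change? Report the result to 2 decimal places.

Δx_P = 130.98

Technical coefficients a_ij = z_ij / X_j:
  a_AA = 0/1040 = 0.00, a_PA = 364/1040 = 0.35, a_EA = 52/1040 = 0.05, a_FA = 156/1040 = 0.15
  a_AP = 560/1600 = 0.35, a_PP = 320/1600 = 0.20, a_EP = 80/1600 = 0.05, a_FP = 0/1600 = 0.00
  a_AE = 0/1160 = 0.00, a_PE = 348/1160 = 0.30, a_EE = 406/1160 = 0.35, a_FE = 116/1160 = 0.10
  a_AF = 240/960 = 0.25, a_PF = 432/960 = 0.45, a_EF = 0/960 = 0.00, a_FF = 0/960 = 0.00
I − A =
  [   1.00    -0.35     0.00    -0.25]
  [  -0.35     0.80    -0.30    -0.45]
  [  -0.05    -0.05     0.65     0.00]
  [  -0.15     0.00    -0.10     1.00]
Compute the cofactors C_ij = (−1)^(i+j)·(3×3 minor ij) of I−A; the adjugate is their transpose:
adj(I−A) = Cᵀ =
  [ 0.502750   0.228750   0.140750   0.228625]
  [ 0.288625   0.624375   0.342500   0.353125]
  [ 0.060875   0.065625   0.623875   0.044750]
  [ 0.081500   0.040875   0.083500   0.420125]
det(I−A) = Σ_j (I−A)_1j·C_1j = (1.00)(0.502750) + (-0.35)(0.288625) + (0.00)(0.060875) + (-0.25)(0.081500) = 0.38135625
(I − A)⁻¹ = adj(I−A) / det(I−A) ≈
  [   1.3183     0.5998     0.3691     0.5995]
  [   0.7568     1.6372     0.8981     0.9260]
  [   0.1596     0.1721     1.6359     0.1173]
  [   0.2137     0.1072     0.2190     1.1017]
Δx = (I − A)⁻¹ Δd with Δd having +80 in the Packaging component and 0 elsewhere.
So Δx_P = L_PP · (+80), where L_PP = adj(I−A)_PP / det(I−A) = 0.624375 / 0.38135625.
Δx_P = 0.624375 × (+80) / 0.38135625 = 49.95 / 0.38135625 ≈ 130.98.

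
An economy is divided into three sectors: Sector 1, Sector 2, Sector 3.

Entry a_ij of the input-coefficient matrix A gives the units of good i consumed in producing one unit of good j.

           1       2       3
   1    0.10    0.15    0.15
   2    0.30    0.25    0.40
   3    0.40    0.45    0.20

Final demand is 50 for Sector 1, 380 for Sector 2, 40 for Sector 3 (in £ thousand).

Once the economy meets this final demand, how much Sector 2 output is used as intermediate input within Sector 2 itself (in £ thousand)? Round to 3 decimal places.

z_22 = 283.877

I − A =
  [   0.90    -0.15    -0.15]
  [  -0.30     0.75    -0.40]
  [  -0.40    -0.45     0.80]
Cofactors of I−A, C_ij = (−1)^(i+j)·(minor ij) (rows/columns in the sector order above):
  C_11 = (0.75)(0.80) − (-0.40)(-0.45) = 0.4200
  C_12 = −[(-0.30)(0.80) − (-0.40)(-0.40)] = 0.4000
  C_13 = (-0.30)(-0.45) − (0.75)(-0.40) = 0.4350
  C_21 = −[(-0.15)(0.80) − (-0.15)(-0.45)] = 0.1875
  C_22 = (0.90)(0.80) − (-0.15)(-0.40) = 0.6600
  C_23 = −[(0.90)(-0.45) − (-0.15)(-0.40)] = 0.4650
  C_31 = (-0.15)(-0.40) − (-0.15)(0.75) = 0.1725
  C_32 = −[(0.90)(-0.40) − (-0.15)(-0.30)] = 0.4050
  C_33 = (0.90)(0.75) − (-0.15)(-0.30) = 0.6300
det(I−A) = Σ_j (I−A)_1j·C_1j = (0.90)(0.4200) + (-0.15)(0.4000) + (-0.15)(0.4350) = 0.25275
adj(I−A) = Cᵀ =
  [ 0.4200   0.1875   0.1725]
  [ 0.4000   0.6600   0.4050]
  [ 0.4350   0.4650   0.6300]
(I − A)⁻¹ = adj(I−A) / det(I−A) ≈
  [   1.6617     0.7418     0.6825]
  [   1.5826     2.6113     1.6024]
  [   1.7211     1.8398     2.4926]
First solve x = (I − A)⁻¹ d = adj(I−A)·d / det(I−A); in particular x_2 = (0.4000·50 + 0.6600·380 + 0.4050·40) / 0.25275 = 287.00 / 0.25275 ≈ 1135.50940.
Intermediate flow from 2 to 2: z_22 = a_22 · x_2 = 0.25 × 287.00 / 0.25275 = 71.75 / 0.25275 ≈ 283.877.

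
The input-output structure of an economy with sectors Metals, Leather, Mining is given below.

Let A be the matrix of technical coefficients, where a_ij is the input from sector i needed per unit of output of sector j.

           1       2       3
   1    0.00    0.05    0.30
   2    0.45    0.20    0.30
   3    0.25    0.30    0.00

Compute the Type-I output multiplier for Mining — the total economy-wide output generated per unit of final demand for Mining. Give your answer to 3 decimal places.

I − A =
  [   1.00    -0.05    -0.30]
  [  -0.45     0.80    -0.30]
  [  -0.25    -0.30     1.00]
Cofactors of I−A, C_ij = (−1)^(i+j)·(minor ij) (rows/columns in the sector order above):
  C_11 = (0.80)(1.00) − (-0.30)(-0.30) = 0.7100
  C_12 = −[(-0.45)(1.00) − (-0.30)(-0.25)] = 0.5250
  C_13 = (-0.45)(-0.30) − (0.80)(-0.25) = 0.3350
  C_21 = −[(-0.05)(1.00) − (-0.30)(-0.30)] = 0.1400
  C_22 = (1.00)(1.00) − (-0.30)(-0.25) = 0.9250
  C_23 = −[(1.00)(-0.30) − (-0.05)(-0.25)] = 0.3125
  C_31 = (-0.05)(-0.30) − (-0.30)(0.80) = 0.2550
  C_32 = −[(1.00)(-0.30) − (-0.30)(-0.45)] = 0.4350
  C_33 = (1.00)(0.80) − (-0.05)(-0.45) = 0.7775
det(I−A) = Σ_j (I−A)_1j·C_1j = (1.00)(0.7100) + (-0.05)(0.5250) + (-0.30)(0.3350) = 0.58325
adj(I−A) = Cᵀ =
  [ 0.7100   0.1400   0.2550]
  [ 0.5250   0.9250   0.4350]
  [ 0.3350   0.3125   0.7775]
(I − A)⁻¹ = adj(I−A) / det(I−A) ≈
  [   1.2173     0.2400     0.4372]
  [   0.9001     1.5859     0.7458]
  [   0.5744     0.5358     1.3330]
The output multiplier for sector j is the column-j sum of the Leontief inverse (I − A)⁻¹ = adj(I−A) / det(I−A).
Column 3 of adj(I−A): (0.2550, 0.4350, 0.7775); det(I−A) = 0.58325.
m_3 = (0.2550 + 0.4350 + 0.7775) / 0.58325 = 1.4675 / 0.58325 ≈ 2.516.

m_3 = 2.516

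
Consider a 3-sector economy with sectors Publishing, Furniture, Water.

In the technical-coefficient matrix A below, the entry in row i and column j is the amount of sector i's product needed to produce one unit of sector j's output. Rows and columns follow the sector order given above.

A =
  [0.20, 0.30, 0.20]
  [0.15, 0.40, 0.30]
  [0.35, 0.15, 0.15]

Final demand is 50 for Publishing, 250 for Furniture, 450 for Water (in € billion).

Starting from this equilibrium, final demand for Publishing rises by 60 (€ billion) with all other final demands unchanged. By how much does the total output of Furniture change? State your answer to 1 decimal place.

I − A =
  [   0.80    -0.30    -0.20]
  [  -0.15     0.60    -0.30]
  [  -0.35    -0.15     0.85]
Cofactors of I−A, C_ij = (−1)^(i+j)·(minor ij) (rows/columns in the sector order above):
  C_11 = (0.60)(0.85) − (-0.30)(-0.15) = 0.4650
  C_12 = −[(-0.15)(0.85) − (-0.30)(-0.35)] = 0.2325
  C_13 = (-0.15)(-0.15) − (0.60)(-0.35) = 0.2325
  C_21 = −[(-0.30)(0.85) − (-0.20)(-0.15)] = 0.2850
  C_22 = (0.80)(0.85) − (-0.20)(-0.35) = 0.6100
  C_23 = −[(0.80)(-0.15) − (-0.30)(-0.35)] = 0.2250
  C_31 = (-0.30)(-0.30) − (-0.20)(0.60) = 0.2100
  C_32 = −[(0.80)(-0.30) − (-0.20)(-0.15)] = 0.2700
  C_33 = (0.80)(0.60) − (-0.30)(-0.15) = 0.4350
det(I−A) = Σ_j (I−A)_1j·C_1j = (0.80)(0.4650) + (-0.30)(0.2325) + (-0.20)(0.2325) = 0.25575
adj(I−A) = Cᵀ =
  [ 0.4650   0.2850   0.2100]
  [ 0.2325   0.6100   0.2700]
  [ 0.2325   0.2250   0.4350]
(I − A)⁻¹ = adj(I−A) / det(I−A) ≈
  [   1.8182     1.1144     0.8211]
  [   0.9091     2.3851     1.0557]
  [   0.9091     0.8798     1.7009]
Δx = (I − A)⁻¹ Δd with Δd having +60 in the Publishing component and 0 elsewhere.
So Δx_2 = L_21 · (+60), where L_21 = adj(I−A)_21 / det(I−A) = 0.2325 / 0.25575.
Δx_2 = 0.2325 × (+60) / 0.25575 = 13.95 / 0.25575 ≈ 54.5.

Δx_2 = 54.5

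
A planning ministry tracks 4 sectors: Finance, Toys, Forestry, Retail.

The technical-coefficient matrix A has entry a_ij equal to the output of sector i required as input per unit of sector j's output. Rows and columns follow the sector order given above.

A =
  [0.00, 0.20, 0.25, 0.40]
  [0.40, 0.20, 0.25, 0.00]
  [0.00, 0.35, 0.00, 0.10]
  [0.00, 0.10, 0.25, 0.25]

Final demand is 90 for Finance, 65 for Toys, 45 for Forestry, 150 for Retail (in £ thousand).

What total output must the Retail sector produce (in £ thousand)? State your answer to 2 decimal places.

x_4 = 298.11

I − A =
  [   1.00    -0.20    -0.25    -0.40]
  [  -0.40     0.80    -0.25     0.00]
  [   0.00    -0.35     1.00    -0.10]
  [   0.00    -0.10    -0.25     0.75]
Compute the cofactors C_ij = (−1)^(i+j)·(3×3 minor ij) of I−A; the adjugate is their transpose:
adj(I−A) = Cᵀ =
  [ 0.511875   0.288125   0.277500   0.310000]
  [ 0.290000   0.725000   0.302500   0.195000]
  [ 0.109000   0.272500   0.524000   0.128000]
  [ 0.075000   0.187500   0.215000   0.597500]
det(I−A) = Σ_j (I−A)_1j·C_1j = (1.00)(0.511875) + (-0.20)(0.290000) + (-0.25)(0.109000) + (-0.40)(0.075000) = 0.396625
(I − A)⁻¹ = adj(I−A) / det(I−A) ≈
  [   1.2906     0.7264     0.6997     0.7816]
  [   0.7312     1.8279     0.7627     0.4916]
  [   0.2748     0.6870     1.3211     0.3227]
  [   0.1891     0.4727     0.5421     1.5065]
x = (I − A)⁻¹ d = adj(I−A)·d / det(I−A), with det(I−A) = 0.396625:
  x_1 = (0.511875·90 + 0.288125·65 + 0.277500·45 + 0.310000·150) / 0.396625 = 123.784375 / 0.396625 ≈ 312.09
  x_2 = (0.290000·90 + 0.725000·65 + 0.302500·45 + 0.195000·150) / 0.396625 = 116.0875 / 0.396625 ≈ 292.69
  x_3 = (0.109000·90 + 0.272500·65 + 0.524000·45 + 0.128000·150) / 0.396625 = 70.3025 / 0.396625 ≈ 177.25
  x_4 = (0.075000·90 + 0.187500·65 + 0.215000·45 + 0.597500·150) / 0.396625 = 118.2375 / 0.396625 ≈ 298.11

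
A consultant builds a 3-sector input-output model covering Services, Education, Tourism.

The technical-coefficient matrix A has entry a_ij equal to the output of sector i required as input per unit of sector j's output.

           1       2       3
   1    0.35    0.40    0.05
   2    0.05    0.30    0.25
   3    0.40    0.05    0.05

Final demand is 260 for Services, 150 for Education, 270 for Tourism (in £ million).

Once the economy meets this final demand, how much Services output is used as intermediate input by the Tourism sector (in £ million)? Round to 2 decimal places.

I − A =
  [   0.65    -0.40    -0.05]
  [  -0.05     0.70    -0.25]
  [  -0.40    -0.05     0.95]
Cofactors of I−A, C_ij = (−1)^(i+j)·(minor ij) (rows/columns in the sector order above):
  C_11 = (0.70)(0.95) − (-0.25)(-0.05) = 0.6525
  C_12 = −[(-0.05)(0.95) − (-0.25)(-0.40)] = 0.1475
  C_13 = (-0.05)(-0.05) − (0.70)(-0.40) = 0.2825
  C_21 = −[(-0.40)(0.95) − (-0.05)(-0.05)] = 0.3825
  C_22 = (0.65)(0.95) − (-0.05)(-0.40) = 0.5975
  C_23 = −[(0.65)(-0.05) − (-0.40)(-0.40)] = 0.1925
  C_31 = (-0.40)(-0.25) − (-0.05)(0.70) = 0.1350
  C_32 = −[(0.65)(-0.25) − (-0.05)(-0.05)] = 0.1650
  C_33 = (0.65)(0.70) − (-0.40)(-0.05) = 0.4350
det(I−A) = Σ_j (I−A)_1j·C_1j = (0.65)(0.6525) + (-0.40)(0.1475) + (-0.05)(0.2825) = 0.3510
adj(I−A) = Cᵀ =
  [ 0.6525   0.3825   0.1350]
  [ 0.1475   0.5975   0.1650]
  [ 0.2825   0.1925   0.4350]
(I − A)⁻¹ = adj(I−A) / det(I−A) ≈
  [   1.8590     1.0897     0.3846]
  [   0.4202     1.7023     0.4701]
  [   0.8048     0.5484     1.2393]
First solve x = (I − A)⁻¹ d = adj(I−A)·d / det(I−A); in particular x_3 = (0.2825·260 + 0.1925·150 + 0.4350·270) / 0.3510 = 219.775 / 0.3510 ≈ 626.1396.
Intermediate flow from 1 to 3: z_13 = a_13 · x_3 = 0.05 × 219.775 / 0.3510 = 10.98875 / 0.3510 ≈ 31.31.

z_13 = 31.31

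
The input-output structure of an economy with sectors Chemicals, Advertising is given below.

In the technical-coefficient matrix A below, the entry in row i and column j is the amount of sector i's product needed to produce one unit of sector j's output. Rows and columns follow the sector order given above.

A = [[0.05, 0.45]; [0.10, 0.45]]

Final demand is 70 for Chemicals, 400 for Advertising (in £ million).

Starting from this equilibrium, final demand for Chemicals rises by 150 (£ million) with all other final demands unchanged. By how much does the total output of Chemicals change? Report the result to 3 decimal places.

Δx_C = 172.775

I − A =
  [   0.95    -0.45]
  [  -0.10     0.55]
det(I−A) = (0.95)(0.55) − (-0.45)(-0.10) = 0.4775
adj(I−A) = [[0.55, 0.45], [0.10, 0.95]]
(I − A)⁻¹ = adj(I−A) / det(I−A) ≈
  [   1.1518     0.9424]
  [   0.2094     1.9895]
Δx = (I − A)⁻¹ Δd with Δd having +150 in the Chemicals component and 0 elsewhere.
So Δx_C = L_CC · (+150), where L_CC = adj(I−A)_CC / det(I−A) = 0.55 / 0.4775.
Δx_C = 0.55 × (+150) / 0.4775 = 82.50 / 0.4775 ≈ 172.775.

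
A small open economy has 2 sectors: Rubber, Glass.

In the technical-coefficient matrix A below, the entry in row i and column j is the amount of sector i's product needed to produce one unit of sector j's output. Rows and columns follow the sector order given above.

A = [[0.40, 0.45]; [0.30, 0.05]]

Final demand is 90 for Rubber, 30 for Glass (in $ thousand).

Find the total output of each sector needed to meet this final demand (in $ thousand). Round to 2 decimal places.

I − A =
  [   0.60    -0.45]
  [  -0.30     0.95]
det(I−A) = (0.60)(0.95) − (-0.45)(-0.30) = 0.4350
adj(I−A) = [[0.95, 0.45], [0.30, 0.60]]
(I − A)⁻¹ = adj(I−A) / det(I−A) ≈
  [   2.1839     1.0345]
  [   0.6897     1.3793]
x = (I − A)⁻¹ d = adj(I−A)·d / det(I−A), with det(I−A) = 0.4350:
  x_1 = (0.95·90 + 0.45·30) / 0.4350 = 99.00 / 0.4350 ≈ 227.59
  x_2 = (0.30·90 + 0.60·30) / 0.4350 = 45.00 / 0.4350 ≈ 103.45

x_1 = 227.59, x_2 = 103.45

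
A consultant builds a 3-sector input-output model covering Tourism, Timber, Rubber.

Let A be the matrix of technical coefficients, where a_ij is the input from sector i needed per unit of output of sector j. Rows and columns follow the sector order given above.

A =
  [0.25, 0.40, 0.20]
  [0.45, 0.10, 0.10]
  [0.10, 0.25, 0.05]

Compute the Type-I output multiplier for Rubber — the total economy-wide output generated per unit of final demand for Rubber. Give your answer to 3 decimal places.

I − A =
  [   0.75    -0.40    -0.20]
  [  -0.45     0.90    -0.10]
  [  -0.10    -0.25     0.95]
Cofactors of I−A, C_ij = (−1)^(i+j)·(minor ij) (rows/columns in the sector order above):
  C_11 = (0.90)(0.95) − (-0.10)(-0.25) = 0.8300
  C_12 = −[(-0.45)(0.95) − (-0.10)(-0.10)] = 0.4375
  C_13 = (-0.45)(-0.25) − (0.90)(-0.10) = 0.2025
  C_21 = −[(-0.40)(0.95) − (-0.20)(-0.25)] = 0.4300
  C_22 = (0.75)(0.95) − (-0.20)(-0.10) = 0.6925
  C_23 = −[(0.75)(-0.25) − (-0.40)(-0.10)] = 0.2275
  C_31 = (-0.40)(-0.10) − (-0.20)(0.90) = 0.2200
  C_32 = −[(0.75)(-0.10) − (-0.20)(-0.45)] = 0.1650
  C_33 = (0.75)(0.90) − (-0.40)(-0.45) = 0.4950
det(I−A) = Σ_j (I−A)_1j·C_1j = (0.75)(0.8300) + (-0.40)(0.4375) + (-0.20)(0.2025) = 0.4070
adj(I−A) = Cᵀ =
  [ 0.8300   0.4300   0.2200]
  [ 0.4375   0.6925   0.1650]
  [ 0.2025   0.2275   0.4950]
(I − A)⁻¹ = adj(I−A) / det(I−A) ≈
  [   2.0393     1.0565     0.5405]
  [   1.0749     1.7015     0.4054]
  [   0.4975     0.5590     1.2162]
The output multiplier for sector j is the column-j sum of the Leontief inverse (I − A)⁻¹ = adj(I−A) / det(I−A).
Column 3 of adj(I−A): (0.2200, 0.1650, 0.4950); det(I−A) = 0.4070.
m_3 = (0.2200 + 0.1650 + 0.4950) / 0.4070 = 0.88 / 0.4070 ≈ 2.162.

m_3 = 2.162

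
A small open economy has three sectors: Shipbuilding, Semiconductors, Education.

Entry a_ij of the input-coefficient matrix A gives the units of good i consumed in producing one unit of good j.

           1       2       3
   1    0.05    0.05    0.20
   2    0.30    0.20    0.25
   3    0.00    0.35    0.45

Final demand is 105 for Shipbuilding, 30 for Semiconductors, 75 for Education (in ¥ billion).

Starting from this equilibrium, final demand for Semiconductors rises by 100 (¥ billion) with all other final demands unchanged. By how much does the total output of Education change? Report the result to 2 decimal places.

I − A =
  [   0.95    -0.05    -0.20]
  [  -0.30     0.80    -0.25]
  [   0.00    -0.35     0.55]
Cofactors of I−A, C_ij = (−1)^(i+j)·(minor ij) (rows/columns in the sector order above):
  C_11 = (0.80)(0.55) − (-0.25)(-0.35) = 0.3525
  C_12 = −[(-0.30)(0.55) − (-0.25)(0.00)] = 0.1650
  C_13 = (-0.30)(-0.35) − (0.80)(0.00) = 0.1050
  C_21 = −[(-0.05)(0.55) − (-0.20)(-0.35)] = 0.0975
  C_22 = (0.95)(0.55) − (-0.20)(0.00) = 0.5225
  C_23 = −[(0.95)(-0.35) − (-0.05)(0.00)] = 0.3325
  C_31 = (-0.05)(-0.25) − (-0.20)(0.80) = 0.1725
  C_32 = −[(0.95)(-0.25) − (-0.20)(-0.30)] = 0.2975
  C_33 = (0.95)(0.80) − (-0.05)(-0.30) = 0.7450
det(I−A) = Σ_j (I−A)_1j·C_1j = (0.95)(0.3525) + (-0.05)(0.1650) + (-0.20)(0.1050) = 0.305625
adj(I−A) = Cᵀ =
  [ 0.3525   0.0975   0.1725]
  [ 0.1650   0.5225   0.2975]
  [ 0.1050   0.3325   0.7450]
(I − A)⁻¹ = adj(I−A) / det(I−A) ≈
  [   1.1534     0.3190     0.5644]
  [   0.5399     1.7096     0.9734]
  [   0.3436     1.0879     2.4376]
Δx = (I − A)⁻¹ Δd with Δd having +100 in the Semiconductors component and 0 elsewhere.
So Δx_3 = L_32 · (+100), where L_32 = adj(I−A)_32 / det(I−A) = 0.3325 / 0.305625.
Δx_3 = 0.3325 × (+100) / 0.305625 = 33.25 / 0.305625 ≈ 108.79.

Δx_3 = 108.79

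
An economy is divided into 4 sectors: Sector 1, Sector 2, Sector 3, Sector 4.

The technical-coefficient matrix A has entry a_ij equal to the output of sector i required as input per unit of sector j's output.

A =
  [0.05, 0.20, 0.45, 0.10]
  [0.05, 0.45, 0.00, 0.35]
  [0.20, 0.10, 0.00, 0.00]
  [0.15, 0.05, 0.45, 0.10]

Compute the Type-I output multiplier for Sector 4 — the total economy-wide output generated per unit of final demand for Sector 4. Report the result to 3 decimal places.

m_4 = 2.746

I − A =
  [   0.95    -0.20    -0.45    -0.10]
  [  -0.05     0.55     0.00    -0.35]
  [  -0.20    -0.10     1.00     0.00]
  [  -0.15    -0.05    -0.45     0.90]
Compute the cofactors C_ij = (−1)^(i+j)·(3×3 minor ij) of I−A; the adjugate is their transpose:
adj(I−A) = Cᵀ =
  [ 0.461750   0.230000   0.271125   0.140750]
  [ 0.129000   0.750000   0.195750   0.306000]
  [ 0.105250   0.121000   0.425625   0.058750]
  [ 0.136750   0.140500   0.268875   0.460750]
det(I−A) = Σ_j (I−A)_1j·C_1j = (0.95)(0.461750) + (-0.20)(0.129000) + (-0.45)(0.105250) + (-0.10)(0.136750) = 0.351825
(I − A)⁻¹ = adj(I−A) / det(I−A) ≈
  [   1.3124     0.6537     0.7706     0.4001]
  [   0.3667     2.1317     0.5564     0.8698]
  [   0.2992     0.3439     1.2098     0.1670]
  [   0.3887     0.3993     0.7642     1.3096]
The output multiplier for sector j is the column-j sum of the Leontief inverse (I − A)⁻¹ = adj(I−A) / det(I−A).
Column 4 of adj(I−A): (0.140750, 0.306000, 0.058750, 0.460750); det(I−A) = 0.351825.
m_4 = (0.140750 + 0.306000 + 0.058750 + 0.460750) / 0.351825 = 0.96625 / 0.351825 ≈ 2.746.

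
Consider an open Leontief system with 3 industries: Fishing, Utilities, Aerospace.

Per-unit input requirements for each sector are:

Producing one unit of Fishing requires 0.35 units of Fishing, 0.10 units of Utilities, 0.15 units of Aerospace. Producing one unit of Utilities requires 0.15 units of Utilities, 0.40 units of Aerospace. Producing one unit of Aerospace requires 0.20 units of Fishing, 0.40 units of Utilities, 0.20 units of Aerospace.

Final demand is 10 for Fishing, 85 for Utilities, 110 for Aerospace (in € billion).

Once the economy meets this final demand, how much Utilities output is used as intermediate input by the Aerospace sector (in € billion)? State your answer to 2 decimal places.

z_UA = 111.07

I − A =
  [   0.65     0.00    -0.20]
  [  -0.10     0.85    -0.40]
  [  -0.15    -0.40     0.80]
Cofactors of I−A, C_ij = (−1)^(i+j)·(minor ij) (rows/columns in the sector order above):
  C_11 = (0.85)(0.80) − (-0.40)(-0.40) = 0.5200
  C_12 = −[(-0.10)(0.80) − (-0.40)(-0.15)] = 0.1400
  C_13 = (-0.10)(-0.40) − (0.85)(-0.15) = 0.1675
  C_21 = −[(0.00)(0.80) − (-0.20)(-0.40)] = 0.0800
  C_22 = (0.65)(0.80) − (-0.20)(-0.15) = 0.4900
  C_23 = −[(0.65)(-0.40) − (0.00)(-0.15)] = 0.2600
  C_31 = (0.00)(-0.40) − (-0.20)(0.85) = 0.1700
  C_32 = −[(0.65)(-0.40) − (-0.20)(-0.10)] = 0.2800
  C_33 = (0.65)(0.85) − (0.00)(-0.10) = 0.5525
det(I−A) = Σ_j (I−A)_1j·C_1j = (0.65)(0.5200) + (0.00)(0.1400) + (-0.20)(0.1675) = 0.3045
adj(I−A) = Cᵀ =
  [ 0.5200   0.0800   0.1700]
  [ 0.1400   0.4900   0.2800]
  [ 0.1675   0.2600   0.5525]
(I − A)⁻¹ = adj(I−A) / det(I−A) ≈
  [   1.7077     0.2627     0.5583]
  [   0.4598     1.6092     0.9195]
  [   0.5501     0.8539     1.8144]
First solve x = (I − A)⁻¹ d = adj(I−A)·d / det(I−A); in particular x_A = (0.1675·10 + 0.2600·85 + 0.5525·110) / 0.3045 = 84.55 / 0.3045 ≈ 277.6683.
Intermediate flow from U to A: z_UA = a_UA · x_A = 0.40 × 84.55 / 0.3045 = 33.82 / 0.3045 ≈ 111.07.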